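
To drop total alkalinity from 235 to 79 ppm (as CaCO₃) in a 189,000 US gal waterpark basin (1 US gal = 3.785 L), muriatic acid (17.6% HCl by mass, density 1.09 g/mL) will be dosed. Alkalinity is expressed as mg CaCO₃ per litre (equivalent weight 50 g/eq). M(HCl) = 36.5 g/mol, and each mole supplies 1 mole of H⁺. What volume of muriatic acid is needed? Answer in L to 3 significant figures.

425 L

Volume: 189,000 US gal × 3.785 L/gal = 715,365 L.
Alkalinity to neutralize: (235 − 79) = 156 mg/L as CaCO₃ × 715,365 L = 111,600 g as CaCO₃.
Equivalents of H⁺ required: 111,600 ÷ 50 g/eq = 2232 eq = 2232 mol HCl.
Mass of HCl: 2232 × 36.5 = 81,470 g.
Mass of 17.6% solution: 81,470 / 0.176 = 462,900 g.
Volume: 462,900 g ÷ 1.09 g/mL = 424,700 mL.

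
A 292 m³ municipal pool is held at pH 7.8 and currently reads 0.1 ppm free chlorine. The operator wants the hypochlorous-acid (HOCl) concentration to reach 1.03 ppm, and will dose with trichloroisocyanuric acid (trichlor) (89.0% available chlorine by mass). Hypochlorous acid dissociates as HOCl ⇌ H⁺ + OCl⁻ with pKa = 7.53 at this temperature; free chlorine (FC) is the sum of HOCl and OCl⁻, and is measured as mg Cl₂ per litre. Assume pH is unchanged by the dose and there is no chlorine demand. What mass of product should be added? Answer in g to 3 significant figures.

934 g

Volume: 292 m³ = 292,000 L.
[OCl⁻]/[HOCl] = 10^(pH − pKa) = 10^(7.8 − 7.53) = 1.862; fraction as HOCl = 1/(1 + 1.862) = 0.3494.
Free chlorine required for 1.03 ppm HOCl: 1.03 / 0.3494 = 2.948 ppm.
FC to add: 2.948 − 0.1 = 2.848 mg/L as Cl₂.
Cl₂ equivalent: 2.848 mg/L × 292,000 L = 831.6 g.
Product at 89.0% available Cl: 831.6 / 0.89 = 934.4 g.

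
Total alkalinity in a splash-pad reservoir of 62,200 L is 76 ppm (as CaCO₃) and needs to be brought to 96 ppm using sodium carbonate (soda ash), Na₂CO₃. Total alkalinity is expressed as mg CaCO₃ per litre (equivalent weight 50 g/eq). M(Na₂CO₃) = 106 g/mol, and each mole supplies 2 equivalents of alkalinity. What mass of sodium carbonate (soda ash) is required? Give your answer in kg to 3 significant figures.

Alkalinity to add: (96 − 76) = 20 mg/L as CaCO₃ × 62,200 L = 1244 g as CaCO₃.
Equivalents: 1244 g ÷ 50 g/eq = 24.88 eq.
Each mole of Na₂CO₃ supplies 2 eq, so 24.88 / 2 = 12.44 mol.
Mass: 12.44 mol × 106 g/mol = 1319 g.

1.32 kg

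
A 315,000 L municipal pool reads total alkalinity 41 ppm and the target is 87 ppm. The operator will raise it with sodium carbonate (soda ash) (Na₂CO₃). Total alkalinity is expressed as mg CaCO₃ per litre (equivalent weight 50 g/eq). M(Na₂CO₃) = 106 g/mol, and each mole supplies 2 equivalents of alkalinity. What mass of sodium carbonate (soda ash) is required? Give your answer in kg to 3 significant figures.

15.4 kg

Alkalinity to add: (87 − 41) = 46 mg/L as CaCO₃ × 315,000 L = 14,490 g as CaCO₃.
Equivalents: 14,490 g ÷ 50 g/eq = 289.8 eq.
Each mole of Na₂CO₃ supplies 2 eq, so 289.8 / 2 = 144.9 mol.
Mass: 144.9 mol × 106 g/mol = 15,360 g.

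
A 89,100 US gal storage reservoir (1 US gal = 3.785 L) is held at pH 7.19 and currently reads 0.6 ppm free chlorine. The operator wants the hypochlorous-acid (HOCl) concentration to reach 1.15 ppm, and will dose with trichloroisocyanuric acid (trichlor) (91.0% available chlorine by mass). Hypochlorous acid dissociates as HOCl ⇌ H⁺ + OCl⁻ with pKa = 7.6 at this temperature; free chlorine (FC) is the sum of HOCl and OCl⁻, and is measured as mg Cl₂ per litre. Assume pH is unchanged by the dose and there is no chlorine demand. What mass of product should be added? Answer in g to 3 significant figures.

370 g

Volume: 89,100 US gal × 3.785 L/gal = 337,244 L.
[OCl⁻]/[HOCl] = 10^(pH − pKa) = 10^(7.19 − 7.6) = 0.389; fraction as HOCl = 1/(1 + 0.389) = 0.7199.
Free chlorine required for 1.15 ppm HOCl: 1.15 / 0.7199 = 1.597 ppm.
FC to add: 1.597 − 0.6 = 0.9974 mg/L as Cl₂.
Cl₂ equivalent: 0.9974 mg/L × 337,244 L = 336.4 g.
Product at 91.0% available Cl: 336.4 / 0.91 = 369.6 g.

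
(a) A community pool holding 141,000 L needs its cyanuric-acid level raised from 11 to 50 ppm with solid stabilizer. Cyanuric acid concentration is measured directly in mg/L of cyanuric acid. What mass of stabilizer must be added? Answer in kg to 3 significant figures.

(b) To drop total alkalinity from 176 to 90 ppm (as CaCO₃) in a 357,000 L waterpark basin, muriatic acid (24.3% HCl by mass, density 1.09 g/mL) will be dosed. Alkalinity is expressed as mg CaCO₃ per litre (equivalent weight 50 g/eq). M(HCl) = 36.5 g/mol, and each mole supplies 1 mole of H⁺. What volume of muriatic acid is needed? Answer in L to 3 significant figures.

(a) CYA to add: (50 − 11) = 39 mg/L × 141,000 L = 5499 g cyanuric acid.

(b) Alkalinity to neutralize: (176 − 90) = 86 mg/L as CaCO₃ × 357,000 L = 30,700 g as CaCO₃.
(b) Equivalents of H⁺ required: 30,700 ÷ 50 g/eq = 614 eq = 614 mol HCl.
(b) Mass of HCl: 614 × 36.5 = 22,410 g.
(b) Mass of 24.3% solution: 22,410 / 0.243 = 92,230 g.
(b) Volume: 92,230 g ÷ 1.09 g/mL = 84,620 mL.

(a) 5.50 kg; (b) 84.6 L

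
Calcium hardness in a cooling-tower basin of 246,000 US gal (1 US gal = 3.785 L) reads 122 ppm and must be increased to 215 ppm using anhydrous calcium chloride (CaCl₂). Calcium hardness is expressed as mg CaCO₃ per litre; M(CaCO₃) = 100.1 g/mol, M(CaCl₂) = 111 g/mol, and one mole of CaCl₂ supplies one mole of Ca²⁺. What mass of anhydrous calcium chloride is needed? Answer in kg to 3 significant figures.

Volume: 246,000 US gal × 3.785 L/gal = 931,110 L.
Hardness to add: (215 − 122) = 93 mg/L as CaCO₃ × 931,110 L = 86,590 g as CaCO₃.
Moles of Ca²⁺ (1 mol Ca²⁺ ≡ 1 mol CaCO₃): 86,590 / 100.1 g/mol = 865.1 mol.
Mass of CaCl₂: 865.1 × 111 = 96,020 g.

96.0 kg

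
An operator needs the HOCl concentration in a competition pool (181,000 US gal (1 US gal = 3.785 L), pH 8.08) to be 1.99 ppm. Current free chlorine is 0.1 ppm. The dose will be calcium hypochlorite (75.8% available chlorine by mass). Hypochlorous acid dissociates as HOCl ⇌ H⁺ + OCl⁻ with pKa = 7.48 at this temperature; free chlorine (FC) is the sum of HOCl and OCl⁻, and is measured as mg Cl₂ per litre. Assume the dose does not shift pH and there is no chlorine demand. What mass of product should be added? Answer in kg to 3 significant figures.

Volume: 181,000 US gal × 3.785 L/gal = 685,085 L.
[OCl⁻]/[HOCl] = 10^(pH − pKa) = 10^(8.08 − 7.48) = 3.981; fraction as HOCl = 1/(1 + 3.981) = 0.2008.
Free chlorine required for 1.99 ppm HOCl: 1.99 / 0.2008 = 9.912 ppm.
FC to add: 9.912 − 0.1 = 9.812 mg/L as Cl₂.
Cl₂ equivalent: 9.812 mg/L × 685,085 L = 6722 g.
Product at 75.8% available Cl: 6722 / 0.758 = 8868 g.

8.87 kg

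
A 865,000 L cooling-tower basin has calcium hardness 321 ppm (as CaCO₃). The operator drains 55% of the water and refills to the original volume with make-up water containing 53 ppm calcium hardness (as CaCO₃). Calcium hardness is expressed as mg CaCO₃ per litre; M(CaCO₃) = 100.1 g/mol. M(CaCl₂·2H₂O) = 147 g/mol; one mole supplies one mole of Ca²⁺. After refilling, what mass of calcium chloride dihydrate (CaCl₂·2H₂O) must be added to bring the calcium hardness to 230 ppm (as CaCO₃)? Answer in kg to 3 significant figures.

After draining 55% and refilling: 321 × 0.45 + 53 × 0.55 = 173.6 ppm.
Deficit to target: 230 − 173.6 = 56.4 mg/L.
As CaCO₃: 56.4 mg/L × 865,000 L = 48,790 g; ÷ 100.1 = 487.4 mol Ca²⁺.
Mass: 487.4 × 147 = 71,640 g.

71.6 kg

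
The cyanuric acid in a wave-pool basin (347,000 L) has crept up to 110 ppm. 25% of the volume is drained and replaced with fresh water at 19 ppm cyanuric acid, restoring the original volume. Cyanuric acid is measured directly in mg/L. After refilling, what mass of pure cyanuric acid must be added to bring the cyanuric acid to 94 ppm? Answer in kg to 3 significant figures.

2.34 kg

After draining 25% and refilling: 110 × 0.75 + 19 × 0.25 = 87.25 ppm.
Deficit to target: 94 − 87.25 = 6.75 mg/L.
Mass: 6.75 mg/L × 347,000 L = 2342 g cyanuric acid.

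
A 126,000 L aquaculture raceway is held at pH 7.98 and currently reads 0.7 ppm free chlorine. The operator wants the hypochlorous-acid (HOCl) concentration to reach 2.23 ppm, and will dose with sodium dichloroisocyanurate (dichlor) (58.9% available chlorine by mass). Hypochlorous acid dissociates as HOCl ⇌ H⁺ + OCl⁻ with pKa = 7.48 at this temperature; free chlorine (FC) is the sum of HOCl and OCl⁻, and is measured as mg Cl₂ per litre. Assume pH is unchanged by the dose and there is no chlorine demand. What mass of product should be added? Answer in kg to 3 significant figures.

1.84 kg

[OCl⁻]/[HOCl] = 10^(pH − pKa) = 10^(7.98 − 7.48) = 3.162; fraction as HOCl = 1/(1 + 3.162) = 0.2403.
Free chlorine required for 2.23 ppm HOCl: 2.23 / 0.2403 = 9.282 ppm.
FC to add: 9.282 − 0.7 = 8.582 mg/L as Cl₂.
Cl₂ equivalent: 8.582 mg/L × 126,000 L = 1081 g.
Product at 58.9% available Cl: 1081 / 0.589 = 1836 g.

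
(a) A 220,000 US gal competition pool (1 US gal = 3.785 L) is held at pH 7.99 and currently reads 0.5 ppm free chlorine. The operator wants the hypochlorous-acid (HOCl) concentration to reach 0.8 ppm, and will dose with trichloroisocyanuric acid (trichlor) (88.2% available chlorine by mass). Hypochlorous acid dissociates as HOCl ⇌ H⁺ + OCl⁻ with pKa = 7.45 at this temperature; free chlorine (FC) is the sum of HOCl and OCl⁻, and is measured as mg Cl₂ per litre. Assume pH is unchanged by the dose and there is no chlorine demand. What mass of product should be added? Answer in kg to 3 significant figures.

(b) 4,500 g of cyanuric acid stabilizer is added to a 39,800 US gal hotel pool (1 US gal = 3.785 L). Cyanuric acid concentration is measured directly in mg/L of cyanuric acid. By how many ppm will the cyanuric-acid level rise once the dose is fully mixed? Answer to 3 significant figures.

(a) 2.90 kg; (b) 29.9 ppm

(a) Volume: 220,000 US gal × 3.785 L/gal = 832,700 L.
(a) [OCl⁻]/[HOCl] = 10^(pH − pKa) = 10^(7.99 − 7.45) = 3.467; fraction as HOCl = 1/(1 + 3.467) = 0.2238.
(a) Free chlorine required for 0.8 ppm HOCl: 0.8 / 0.2238 = 3.574 ppm.
(a) FC to add: 3.574 − 0.5 = 3.074 mg/L as Cl₂.
(a) Cl₂ equivalent: 3.074 mg/L × 832,700 L = 2560 g.
(a) Product at 88.2% available Cl: 2560 / 0.882 = 2902 g.

(b) Volume: 39,800 US gal × 3.785 L/gal = 150,643 L.
(b) Rise: 4,500 g / 150,643 L × 1000 = 29.87 mg/L.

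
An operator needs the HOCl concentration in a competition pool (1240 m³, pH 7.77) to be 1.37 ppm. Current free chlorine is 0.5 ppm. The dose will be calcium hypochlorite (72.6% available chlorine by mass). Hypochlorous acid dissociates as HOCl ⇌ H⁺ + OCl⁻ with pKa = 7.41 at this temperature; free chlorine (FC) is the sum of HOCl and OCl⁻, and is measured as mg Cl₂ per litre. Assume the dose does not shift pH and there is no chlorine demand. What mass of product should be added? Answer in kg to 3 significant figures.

6.85 kg

Volume: 1240 m³ = 1,240,000 L.
[OCl⁻]/[HOCl] = 10^(pH − pKa) = 10^(7.77 − 7.41) = 2.291; fraction as HOCl = 1/(1 + 2.291) = 0.3039.
Free chlorine required for 1.37 ppm HOCl: 1.37 / 0.3039 = 4.508 ppm.
FC to add: 4.508 − 0.5 = 4.008 mg/L as Cl₂.
Cl₂ equivalent: 4.008 mg/L × 1,240,000 L = 4971 g.
Product at 72.6% available Cl: 4971 / 0.726 = 6846 g.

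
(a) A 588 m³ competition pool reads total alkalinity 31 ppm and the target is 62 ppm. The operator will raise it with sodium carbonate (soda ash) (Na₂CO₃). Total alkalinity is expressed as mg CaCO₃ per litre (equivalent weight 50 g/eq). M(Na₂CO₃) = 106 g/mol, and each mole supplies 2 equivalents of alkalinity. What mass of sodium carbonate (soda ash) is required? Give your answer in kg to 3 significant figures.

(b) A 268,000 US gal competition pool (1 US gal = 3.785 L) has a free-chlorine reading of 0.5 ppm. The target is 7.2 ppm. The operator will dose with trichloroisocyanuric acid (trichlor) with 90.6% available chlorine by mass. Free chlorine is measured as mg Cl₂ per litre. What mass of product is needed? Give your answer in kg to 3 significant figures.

(a) 19.3 kg; (b) 7.50 kg

(a) Volume: 588 m³ = 588,000 L.
(a) Alkalinity to add: (62 − 31) = 31 mg/L as CaCO₃ × 588,000 L = 18,230 g as CaCO₃.
(a) Equivalents: 18,230 g ÷ 50 g/eq = 364.6 eq.
(a) Each mole of Na₂CO₃ supplies 2 eq, so 364.6 / 2 = 182.3 mol.
(a) Mass: 182.3 mol × 106 g/mol = 19,320 g.

(b) Volume: 268,000 US gal × 3.785 L/gal = 1,014,380 L.
(b) Chlorine deficit: 7.2 − 0.5 = 6.7 ppm = 6.7 mg/L as Cl₂.
(b) Cl₂ equivalent needed: 6.7 mg/L × 1,014,380 L = 6,796,000 mg = 6796 g.
(b) Product at 90.6% available chlorine: 6796 / 0.906 = 7501 g.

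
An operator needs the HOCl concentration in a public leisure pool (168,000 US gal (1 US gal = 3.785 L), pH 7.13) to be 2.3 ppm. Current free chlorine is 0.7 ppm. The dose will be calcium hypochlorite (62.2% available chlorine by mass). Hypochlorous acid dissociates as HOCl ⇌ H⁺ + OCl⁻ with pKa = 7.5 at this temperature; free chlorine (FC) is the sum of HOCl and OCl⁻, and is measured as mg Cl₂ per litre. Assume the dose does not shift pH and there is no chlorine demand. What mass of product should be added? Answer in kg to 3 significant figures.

2.64 kg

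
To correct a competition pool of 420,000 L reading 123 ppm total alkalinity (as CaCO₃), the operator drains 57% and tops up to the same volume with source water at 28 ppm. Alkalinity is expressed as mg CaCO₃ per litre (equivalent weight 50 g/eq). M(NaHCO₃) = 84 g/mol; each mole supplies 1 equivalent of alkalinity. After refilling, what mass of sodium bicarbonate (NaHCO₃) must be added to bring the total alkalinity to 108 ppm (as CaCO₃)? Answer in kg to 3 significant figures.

After draining 57% and refilling: 123 × 0.43 + 28 × 0.57 = 68.85 ppm.
Deficit to target: 108 − 68.85 = 39.15 mg/L.
As CaCO₃: 39.15 mg/L × 420,000 L = 16,440 g; ÷ 50 g/eq ÷ 1 = 328.9 mol NaHCO₃.
Mass: 328.9 × 84 = 27,620 g.

27.6 kg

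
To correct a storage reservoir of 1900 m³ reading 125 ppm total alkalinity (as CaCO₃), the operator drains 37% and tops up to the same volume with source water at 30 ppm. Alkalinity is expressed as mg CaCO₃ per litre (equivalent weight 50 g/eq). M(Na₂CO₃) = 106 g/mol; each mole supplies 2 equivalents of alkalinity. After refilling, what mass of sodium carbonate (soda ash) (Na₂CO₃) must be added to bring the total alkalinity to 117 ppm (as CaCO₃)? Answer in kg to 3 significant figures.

Volume: 1900 m³ = 1,900,000 L.
After draining 37% and refilling: 125 × 0.63 + 30 × 0.37 = 89.85 ppm.
Deficit to target: 117 − 89.85 = 27.15 mg/L.
As CaCO₃: 27.15 mg/L × 1,900,000 L = 51,590 g; ÷ 50 g/eq ÷ 2 = 515.9 mol Na₂CO₃.
Mass: 515.9 × 106 = 54,680 g.

54.7 kg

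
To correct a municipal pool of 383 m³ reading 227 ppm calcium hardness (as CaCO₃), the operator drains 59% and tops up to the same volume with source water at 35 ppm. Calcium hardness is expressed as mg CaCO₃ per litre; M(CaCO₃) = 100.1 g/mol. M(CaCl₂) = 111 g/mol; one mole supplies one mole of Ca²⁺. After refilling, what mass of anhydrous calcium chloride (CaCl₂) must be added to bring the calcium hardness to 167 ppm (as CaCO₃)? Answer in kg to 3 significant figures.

Volume: 383 m³ = 383,000 L.
After draining 59% and refilling: 227 × 0.41 + 35 × 0.59 = 113.72 ppm.
Deficit to target: 167 − 113.72 = 53.28 mg/L.
As CaCO₃: 53.28 mg/L × 383,000 L = 20,410 g; ÷ 100.1 = 203.9 mol Ca²⁺.
Mass: 203.9 × 111 = 22,630 g.

22.6 kg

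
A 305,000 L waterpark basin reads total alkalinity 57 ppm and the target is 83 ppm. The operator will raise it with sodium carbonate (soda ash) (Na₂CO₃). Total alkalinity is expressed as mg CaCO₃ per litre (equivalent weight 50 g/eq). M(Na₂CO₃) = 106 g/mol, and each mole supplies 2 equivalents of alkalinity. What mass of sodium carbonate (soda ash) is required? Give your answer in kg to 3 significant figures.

8.41 kg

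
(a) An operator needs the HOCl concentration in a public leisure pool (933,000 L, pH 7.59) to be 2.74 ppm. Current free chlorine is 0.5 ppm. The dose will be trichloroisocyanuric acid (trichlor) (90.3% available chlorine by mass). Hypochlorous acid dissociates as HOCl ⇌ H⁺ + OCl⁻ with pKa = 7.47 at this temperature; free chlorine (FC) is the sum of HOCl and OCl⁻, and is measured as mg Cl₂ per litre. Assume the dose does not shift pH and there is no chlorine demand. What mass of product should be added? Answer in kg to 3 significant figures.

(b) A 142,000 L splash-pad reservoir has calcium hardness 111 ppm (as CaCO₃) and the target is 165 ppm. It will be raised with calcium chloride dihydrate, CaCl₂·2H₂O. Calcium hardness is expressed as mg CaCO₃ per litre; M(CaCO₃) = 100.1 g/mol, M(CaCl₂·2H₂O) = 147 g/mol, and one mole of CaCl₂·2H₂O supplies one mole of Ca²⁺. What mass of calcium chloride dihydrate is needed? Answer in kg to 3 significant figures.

(a) 6.05 kg; (b) 11.3 kg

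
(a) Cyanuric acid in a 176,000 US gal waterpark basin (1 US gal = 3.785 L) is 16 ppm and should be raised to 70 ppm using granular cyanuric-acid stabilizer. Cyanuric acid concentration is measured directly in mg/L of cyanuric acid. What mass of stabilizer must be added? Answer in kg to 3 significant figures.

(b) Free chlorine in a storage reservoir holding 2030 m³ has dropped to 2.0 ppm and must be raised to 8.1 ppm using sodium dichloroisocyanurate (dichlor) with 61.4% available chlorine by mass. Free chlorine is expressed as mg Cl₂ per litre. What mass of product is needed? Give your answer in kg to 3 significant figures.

(a) 36.0 kg; (b) 20.2 kg

(a) Volume: 176,000 US gal × 3.785 L/gal = 666,160 L.
(a) CYA to add: (70 − 16) = 54 mg/L × 666,160 L = 35,970 g cyanuric acid.

(b) Volume: 2030 m³ = 2,030,000 L.
(b) Chlorine deficit: 8.1 − 2.0 = 6.1 ppm = 6.1 mg/L as Cl₂.
(b) Cl₂ equivalent needed: 6.1 mg/L × 2,030,000 L = 12,380,000 mg = 12,380 g.
(b) Product at 61.4% available chlorine: 12,380 / 0.614 = 20,170 g.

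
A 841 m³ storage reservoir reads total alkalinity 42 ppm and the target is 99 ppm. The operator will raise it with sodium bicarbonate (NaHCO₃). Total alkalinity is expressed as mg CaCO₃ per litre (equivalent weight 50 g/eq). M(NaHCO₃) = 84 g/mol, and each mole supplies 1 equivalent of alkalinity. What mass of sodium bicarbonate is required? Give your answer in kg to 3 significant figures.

Volume: 841 m³ = 841,000 L.
Alkalinity to add: (99 − 42) = 57 mg/L as CaCO₃ × 841,000 L = 47,940 g as CaCO₃.
Equivalents: 47,940 g ÷ 50 g/eq = 958.7 eq.
NaHCO₃ supplies 1 eq per mole → 958.7 mol.
Mass: 958.7 mol × 84 g/mol = 80,530 g.

80.5 kg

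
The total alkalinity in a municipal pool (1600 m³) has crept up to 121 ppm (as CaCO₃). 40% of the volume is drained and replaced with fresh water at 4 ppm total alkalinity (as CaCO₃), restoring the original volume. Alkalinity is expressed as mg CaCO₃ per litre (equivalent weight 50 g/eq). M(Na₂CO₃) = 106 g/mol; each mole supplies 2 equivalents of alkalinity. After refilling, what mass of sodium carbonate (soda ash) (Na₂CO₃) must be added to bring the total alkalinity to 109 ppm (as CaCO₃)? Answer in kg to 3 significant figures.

Volume: 1600 m³ = 1,600,000 L.
After draining 40% and refilling: 121 × 0.60 + 4 × 0.40 = 74.2 ppm.
Deficit to target: 109 − 74.2 = 34.8 mg/L.
As CaCO₃: 34.8 mg/L × 1,600,000 L = 55,680 g; ÷ 50 g/eq ÷ 2 = 556.8 mol Na₂CO₃.
Mass: 556.8 × 106 = 59,020 g.

59.0 kg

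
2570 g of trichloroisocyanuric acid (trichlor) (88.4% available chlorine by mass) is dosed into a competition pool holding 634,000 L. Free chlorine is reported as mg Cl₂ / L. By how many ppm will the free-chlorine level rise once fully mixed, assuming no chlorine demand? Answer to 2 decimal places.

Available chlorine delivered: 2570 g × 0.884 = 2272 g as Cl₂.
Concentration rise: 2272 g / 634,000 L = 3.583 mg/L = 3.58 ppm.

3.58 ppm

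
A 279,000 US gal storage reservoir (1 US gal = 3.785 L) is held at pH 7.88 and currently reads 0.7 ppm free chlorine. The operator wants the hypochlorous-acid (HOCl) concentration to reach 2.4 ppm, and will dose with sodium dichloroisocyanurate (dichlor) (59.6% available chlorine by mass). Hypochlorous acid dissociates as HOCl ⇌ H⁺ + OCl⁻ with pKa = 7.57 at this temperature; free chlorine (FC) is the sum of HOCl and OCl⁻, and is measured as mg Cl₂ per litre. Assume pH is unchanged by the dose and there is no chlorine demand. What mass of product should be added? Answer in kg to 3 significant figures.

Volume: 279,000 US gal × 3.785 L/gal = 1,056,015 L.
[OCl⁻]/[HOCl] = 10^(pH − pKa) = 10^(7.88 − 7.57) = 2.042; fraction as HOCl = 1/(1 + 2.042) = 0.3288.
Free chlorine required for 2.4 ppm HOCl: 2.4 / 0.3288 = 7.3 ppm.
FC to add: 7.3 − 0.7 = 6.6 mg/L as Cl₂.
Cl₂ equivalent: 6.6 mg/L × 1,056,015 L = 6970 g.
Product at 59.6% available Cl: 6970 / 0.596 = 11,690 g.

11.7 kg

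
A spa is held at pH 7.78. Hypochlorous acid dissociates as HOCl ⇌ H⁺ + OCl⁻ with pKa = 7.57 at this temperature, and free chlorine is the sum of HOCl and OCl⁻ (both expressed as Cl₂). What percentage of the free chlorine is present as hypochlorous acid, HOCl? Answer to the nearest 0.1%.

[OCl⁻]/[HOCl] = 10^(pH − pKa) = 10^(7.78 − 7.57) = 10^0.21 = 1.622.
Fraction as HOCl = 1 / (1 + 1.622) = 0.3814.

38.1%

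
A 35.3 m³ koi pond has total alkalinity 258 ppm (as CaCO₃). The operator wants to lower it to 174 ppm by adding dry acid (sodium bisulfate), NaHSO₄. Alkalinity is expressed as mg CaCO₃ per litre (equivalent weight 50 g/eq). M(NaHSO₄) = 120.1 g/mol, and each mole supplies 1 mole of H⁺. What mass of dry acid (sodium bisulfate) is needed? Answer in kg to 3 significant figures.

7.12 kg

Volume: 35.3 m³ = 35,300 L.
Alkalinity to neutralize: (258 − 174) = 84 mg/L as CaCO₃ × 35,300 L = 2965 g as CaCO₃.
Equivalents of H⁺ required: 2965 ÷ 50 g/eq = 59.3 eq = 59.3 mol NaHSO₄.
Mass of NaHSO₄: 59.3 × 120.1 = 7122 g.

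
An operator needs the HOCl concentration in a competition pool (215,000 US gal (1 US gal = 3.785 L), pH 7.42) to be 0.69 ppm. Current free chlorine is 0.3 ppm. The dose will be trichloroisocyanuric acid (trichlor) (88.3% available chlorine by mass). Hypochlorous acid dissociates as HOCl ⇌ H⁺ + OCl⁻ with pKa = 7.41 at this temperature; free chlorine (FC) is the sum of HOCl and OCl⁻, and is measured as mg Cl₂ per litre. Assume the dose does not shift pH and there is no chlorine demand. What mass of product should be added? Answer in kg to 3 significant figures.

1.01 kg

Volume: 215,000 US gal × 3.785 L/gal = 813,775 L.
[OCl⁻]/[HOCl] = 10^(pH − pKa) = 10^(7.42 − 7.41) = 1.023; fraction as HOCl = 1/(1 + 1.023) = 0.4942.
Free chlorine required for 0.69 ppm HOCl: 0.69 / 0.4942 = 1.396 ppm.
FC to add: 1.396 − 0.3 = 1.096 mg/L as Cl₂.
Cl₂ equivalent: 1.096 mg/L × 813,775 L = 892 g.
Product at 88.3% available Cl: 892 / 0.883 = 1010 g.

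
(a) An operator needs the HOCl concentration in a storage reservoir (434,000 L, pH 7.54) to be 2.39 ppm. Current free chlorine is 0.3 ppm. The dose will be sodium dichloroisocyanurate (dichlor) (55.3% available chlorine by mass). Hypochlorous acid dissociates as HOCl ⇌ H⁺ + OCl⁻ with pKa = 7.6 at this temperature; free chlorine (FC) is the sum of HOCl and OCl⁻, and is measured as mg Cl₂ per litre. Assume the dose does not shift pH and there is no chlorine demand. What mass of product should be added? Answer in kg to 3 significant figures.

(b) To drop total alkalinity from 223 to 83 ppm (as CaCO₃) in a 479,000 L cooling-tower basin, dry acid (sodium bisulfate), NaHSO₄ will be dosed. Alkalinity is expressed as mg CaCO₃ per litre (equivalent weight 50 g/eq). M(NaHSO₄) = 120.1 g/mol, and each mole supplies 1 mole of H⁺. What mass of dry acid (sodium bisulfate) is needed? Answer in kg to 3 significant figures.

(a) [OCl⁻]/[HOCl] = 10^(pH − pKa) = 10^(7.54 − 7.6) = 0.871; fraction as HOCl = 1/(1 + 0.871) = 0.5345.
(a) Free chlorine required for 2.39 ppm HOCl: 2.39 / 0.5345 = 4.472 ppm.
(a) FC to add: 4.472 − 0.3 = 4.172 mg/L as Cl₂.
(a) Cl₂ equivalent: 4.172 mg/L × 434,000 L = 1810 g.
(a) Product at 55.3% available Cl: 1810 / 0.553 = 3274 g.

(b) Alkalinity to neutralize: (223 − 83) = 140 mg/L as CaCO₃ × 479,000 L = 67,060 g as CaCO₃.
(b) Equivalents of H⁺ required: 67,060 ÷ 50 g/eq = 1341 eq = 1341 mol NaHSO₄.
(b) Mass of NaHSO₄: 1341 × 120.1 = 161,100 g.

(a) 3.27 kg; (b) 161 kg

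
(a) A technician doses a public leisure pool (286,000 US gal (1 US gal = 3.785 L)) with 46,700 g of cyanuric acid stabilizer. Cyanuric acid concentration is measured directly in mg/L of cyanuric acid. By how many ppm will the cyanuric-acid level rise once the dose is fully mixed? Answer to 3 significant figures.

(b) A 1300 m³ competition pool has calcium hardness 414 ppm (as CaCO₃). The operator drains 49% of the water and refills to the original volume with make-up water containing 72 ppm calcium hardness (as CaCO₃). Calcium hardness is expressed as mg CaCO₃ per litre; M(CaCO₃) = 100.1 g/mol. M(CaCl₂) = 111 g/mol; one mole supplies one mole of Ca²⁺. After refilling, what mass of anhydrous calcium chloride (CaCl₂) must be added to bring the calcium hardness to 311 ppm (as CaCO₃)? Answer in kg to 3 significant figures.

(a) 43.1 ppm; (b) 93.1 kg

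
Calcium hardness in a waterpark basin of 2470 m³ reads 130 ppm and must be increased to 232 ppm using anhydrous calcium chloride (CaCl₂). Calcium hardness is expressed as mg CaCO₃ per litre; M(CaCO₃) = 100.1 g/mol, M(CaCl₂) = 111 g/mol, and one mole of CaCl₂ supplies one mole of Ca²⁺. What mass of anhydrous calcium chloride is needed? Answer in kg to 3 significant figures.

Volume: 2470 m³ = 2,470,000 L.
Hardness to add: (232 − 130) = 102 mg/L as CaCO₃ × 2,470,000 L = 251,900 g as CaCO₃.
Moles of Ca²⁺ (1 mol Ca²⁺ ≡ 1 mol CaCO₃): 251,900 / 100.1 g/mol = 2517 mol.
Mass of CaCl₂: 2517 × 111 = 279,400 g.

279 kg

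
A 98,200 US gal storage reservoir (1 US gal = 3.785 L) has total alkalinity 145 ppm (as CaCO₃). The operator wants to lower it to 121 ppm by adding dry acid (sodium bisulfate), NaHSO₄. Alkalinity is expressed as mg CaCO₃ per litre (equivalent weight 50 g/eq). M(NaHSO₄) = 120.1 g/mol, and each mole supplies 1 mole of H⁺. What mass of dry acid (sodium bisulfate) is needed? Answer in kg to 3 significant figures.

Volume: 98,200 US gal × 3.785 L/gal = 371,687 L.
Alkalinity to neutralize: (145 − 121) = 24 mg/L as CaCO₃ × 371,687 L = 8920 g as CaCO₃.
Equivalents of H⁺ required: 8920 ÷ 50 g/eq = 178.4 eq = 178.4 mol NaHSO₄.
Mass of NaHSO₄: 178.4 × 120.1 = 21,430 g.

21.4 kg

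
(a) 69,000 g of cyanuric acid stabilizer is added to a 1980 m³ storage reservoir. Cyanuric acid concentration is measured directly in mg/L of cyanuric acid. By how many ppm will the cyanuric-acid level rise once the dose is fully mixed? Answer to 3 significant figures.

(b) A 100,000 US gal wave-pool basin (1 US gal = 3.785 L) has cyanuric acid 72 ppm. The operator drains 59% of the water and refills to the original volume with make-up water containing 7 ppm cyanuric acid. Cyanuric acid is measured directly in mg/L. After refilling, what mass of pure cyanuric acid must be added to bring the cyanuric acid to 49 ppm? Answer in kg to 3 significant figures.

(a) 34.8 ppm; (b) 5.81 kg

(a) Volume: 1980 m³ = 1,980,000 L.
(a) Rise: 69,000 g / 1,980,000 L × 1000 = 34.85 mg/L.

(b) Volume: 100,000 US gal × 3.785 L/gal = 378,500 L.
(b) After draining 59% and refilling: 72 × 0.41 + 7 × 0.59 = 33.65 ppm.
(b) Deficit to target: 49 − 33.65 = 15.35 mg/L.
(b) Mass: 15.35 mg/L × 378,500 L = 5810 g cyanuric acid.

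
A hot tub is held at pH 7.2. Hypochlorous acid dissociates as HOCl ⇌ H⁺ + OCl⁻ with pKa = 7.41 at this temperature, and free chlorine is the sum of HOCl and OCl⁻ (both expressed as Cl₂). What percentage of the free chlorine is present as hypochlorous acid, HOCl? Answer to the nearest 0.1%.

61.9%

[OCl⁻]/[HOCl] = 10^(pH − pKa) = 10^(7.2 − 7.41) = 10^-0.21 = 0.6166.
Fraction as HOCl = 1 / (1 + 0.6166) = 0.6186.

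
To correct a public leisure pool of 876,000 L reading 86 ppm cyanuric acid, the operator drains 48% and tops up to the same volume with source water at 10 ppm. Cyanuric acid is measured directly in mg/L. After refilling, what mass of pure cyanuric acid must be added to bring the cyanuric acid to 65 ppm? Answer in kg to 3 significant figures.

After draining 48% and refilling: 86 × 0.52 + 10 × 0.48 = 49.52 ppm.
Deficit to target: 65 − 49.52 = 15.48 mg/L.
Mass: 15.48 mg/L × 876,000 L = 13,560 g cyanuric acid.

13.6 kg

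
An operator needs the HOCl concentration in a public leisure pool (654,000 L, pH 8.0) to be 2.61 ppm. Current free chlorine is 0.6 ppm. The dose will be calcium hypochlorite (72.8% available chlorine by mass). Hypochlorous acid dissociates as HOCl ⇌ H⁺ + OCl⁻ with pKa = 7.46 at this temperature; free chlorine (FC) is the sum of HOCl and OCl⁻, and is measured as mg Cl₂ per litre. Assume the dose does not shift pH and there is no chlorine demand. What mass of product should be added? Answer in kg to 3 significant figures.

[OCl⁻]/[HOCl] = 10^(pH − pKa) = 10^(8.0 − 7.46) = 3.467; fraction as HOCl = 1/(1 + 3.467) = 0.2238.
Free chlorine required for 2.61 ppm HOCl: 2.61 / 0.2238 = 11.66 ppm.
FC to add: 11.66 − 0.6 = 11.06 mg/L as Cl₂.
Cl₂ equivalent: 11.06 mg/L × 654,000 L = 7233 g.
Product at 72.8% available Cl: 7233 / 0.728 = 9936 g.

9.94 kg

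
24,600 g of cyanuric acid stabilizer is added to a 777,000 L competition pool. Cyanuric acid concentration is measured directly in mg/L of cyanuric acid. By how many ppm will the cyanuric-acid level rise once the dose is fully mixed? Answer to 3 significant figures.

31.7 ppm

Rise: 24,600 g / 777,000 L × 1000 = 31.66 mg/L.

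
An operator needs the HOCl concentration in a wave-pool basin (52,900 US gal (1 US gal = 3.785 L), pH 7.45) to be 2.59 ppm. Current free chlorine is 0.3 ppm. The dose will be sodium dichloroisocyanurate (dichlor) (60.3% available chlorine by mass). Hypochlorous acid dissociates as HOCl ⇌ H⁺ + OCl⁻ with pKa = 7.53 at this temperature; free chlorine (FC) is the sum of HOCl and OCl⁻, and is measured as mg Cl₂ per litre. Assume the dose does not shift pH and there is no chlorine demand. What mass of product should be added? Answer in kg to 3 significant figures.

1.48 kg

Volume: 52,900 US gal × 3.785 L/gal = 200,226 L.
[OCl⁻]/[HOCl] = 10^(pH − pKa) = 10^(7.45 − 7.53) = 0.8318; fraction as HOCl = 1/(1 + 0.8318) = 0.5459.
Free chlorine required for 2.59 ppm HOCl: 2.59 / 0.5459 = 4.744 ppm.
FC to add: 4.744 − 0.3 = 4.444 mg/L as Cl₂.
Cl₂ equivalent: 4.444 mg/L × 200,226 L = 889.9 g.
Product at 60.3% available Cl: 889.9 / 0.603 = 1476 g.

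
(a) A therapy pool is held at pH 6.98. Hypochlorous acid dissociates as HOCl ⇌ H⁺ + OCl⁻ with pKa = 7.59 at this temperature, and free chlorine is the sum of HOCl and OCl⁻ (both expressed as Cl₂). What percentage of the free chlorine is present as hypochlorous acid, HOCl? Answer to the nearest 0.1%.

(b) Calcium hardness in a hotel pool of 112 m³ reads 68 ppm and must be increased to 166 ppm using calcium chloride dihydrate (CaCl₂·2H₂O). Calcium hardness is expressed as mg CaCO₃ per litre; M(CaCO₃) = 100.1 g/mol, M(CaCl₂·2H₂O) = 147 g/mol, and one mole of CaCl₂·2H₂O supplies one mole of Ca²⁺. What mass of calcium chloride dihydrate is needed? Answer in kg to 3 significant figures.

(a) 80.3%; (b) 16.1 kg

(a) [OCl⁻]/[HOCl] = 10^(pH − pKa) = 10^(6.98 − 7.59) = 10^-0.61 = 0.2455.
(a) Fraction as HOCl = 1 / (1 + 0.2455) = 0.8029.

(b) Volume: 112 m³ = 112,000 L.
(b) Hardness to add: (166 − 68) = 98 mg/L as CaCO₃ × 112,000 L = 10,980 g as CaCO₃.
(b) Moles of Ca²⁺ (1 mol Ca²⁺ ≡ 1 mol CaCO₃): 10,980 / 100.1 g/mol = 109.7 mol.
(b) Mass of CaCl₂·2H₂O: 109.7 × 147 = 16,120 g.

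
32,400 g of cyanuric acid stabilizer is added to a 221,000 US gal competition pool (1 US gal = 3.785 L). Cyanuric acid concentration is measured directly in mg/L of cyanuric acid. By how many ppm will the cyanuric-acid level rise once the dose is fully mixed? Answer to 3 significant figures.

38.7 ppm

Volume: 221,000 US gal × 3.785 L/gal = 836,485 L.
Rise: 32,400 g / 836,485 L × 1000 = 38.73 mg/L.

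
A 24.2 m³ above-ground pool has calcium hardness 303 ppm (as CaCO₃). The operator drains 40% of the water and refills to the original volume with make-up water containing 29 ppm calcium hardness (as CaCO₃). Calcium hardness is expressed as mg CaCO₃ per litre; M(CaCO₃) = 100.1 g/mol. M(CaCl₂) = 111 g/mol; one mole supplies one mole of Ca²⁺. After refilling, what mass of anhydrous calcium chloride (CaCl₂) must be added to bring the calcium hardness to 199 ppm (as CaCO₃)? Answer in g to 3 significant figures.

Volume: 24.2 m³ = 24,200 L.
After draining 40% and refilling: 303 × 0.60 + 29 × 0.40 = 193.4 ppm.
Deficit to target: 199 − 193.4 = 5.6 mg/L.
As CaCO₃: 5.6 mg/L × 24,200 L = 135.5 g; ÷ 100.1 = 1.354 mol Ca²⁺.
Mass: 1.354 × 111 = 150.3 g.

150 g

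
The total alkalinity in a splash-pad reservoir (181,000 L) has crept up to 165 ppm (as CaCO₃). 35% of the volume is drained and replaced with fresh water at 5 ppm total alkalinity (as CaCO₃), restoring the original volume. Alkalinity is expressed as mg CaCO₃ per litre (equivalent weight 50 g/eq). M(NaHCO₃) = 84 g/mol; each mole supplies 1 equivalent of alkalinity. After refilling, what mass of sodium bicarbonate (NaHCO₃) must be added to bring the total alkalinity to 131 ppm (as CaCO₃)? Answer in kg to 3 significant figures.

After draining 35% and refilling: 165 × 0.65 + 5 × 0.35 = 109 ppm.
Deficit to target: 131 − 109 = 22 mg/L.
As CaCO₃: 22 mg/L × 181,000 L = 3982 g; ÷ 50 g/eq ÷ 1 = 79.64 mol NaHCO₃.
Mass: 79.64 × 84 = 6690 g.

6.69 kg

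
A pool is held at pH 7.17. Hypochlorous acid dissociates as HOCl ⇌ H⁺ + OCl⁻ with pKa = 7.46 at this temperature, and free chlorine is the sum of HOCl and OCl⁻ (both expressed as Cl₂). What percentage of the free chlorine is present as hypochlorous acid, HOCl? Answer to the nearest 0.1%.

[OCl⁻]/[HOCl] = 10^(pH − pKa) = 10^(7.17 − 7.46) = 10^-0.29 = 0.5129.
Fraction as HOCl = 1 / (1 + 0.5129) = 0.661.

66.1%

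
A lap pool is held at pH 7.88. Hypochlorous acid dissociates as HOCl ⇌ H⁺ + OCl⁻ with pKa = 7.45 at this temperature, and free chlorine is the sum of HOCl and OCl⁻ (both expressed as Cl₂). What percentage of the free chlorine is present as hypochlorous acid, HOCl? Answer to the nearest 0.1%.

[OCl⁻]/[HOCl] = 10^(pH − pKa) = 10^(7.88 − 7.45) = 10^0.43 = 2.692.
Fraction as HOCl = 1 / (1 + 2.692) = 0.2709.

27.1%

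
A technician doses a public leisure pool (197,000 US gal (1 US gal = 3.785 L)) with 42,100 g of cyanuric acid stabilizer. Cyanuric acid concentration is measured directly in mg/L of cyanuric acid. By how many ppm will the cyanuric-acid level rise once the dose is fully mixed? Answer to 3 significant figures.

Volume: 197,000 US gal × 3.785 L/gal = 745,645 L.
Rise: 42,100 g / 745,645 L × 1000 = 56.46 mg/L.

56.5 ppm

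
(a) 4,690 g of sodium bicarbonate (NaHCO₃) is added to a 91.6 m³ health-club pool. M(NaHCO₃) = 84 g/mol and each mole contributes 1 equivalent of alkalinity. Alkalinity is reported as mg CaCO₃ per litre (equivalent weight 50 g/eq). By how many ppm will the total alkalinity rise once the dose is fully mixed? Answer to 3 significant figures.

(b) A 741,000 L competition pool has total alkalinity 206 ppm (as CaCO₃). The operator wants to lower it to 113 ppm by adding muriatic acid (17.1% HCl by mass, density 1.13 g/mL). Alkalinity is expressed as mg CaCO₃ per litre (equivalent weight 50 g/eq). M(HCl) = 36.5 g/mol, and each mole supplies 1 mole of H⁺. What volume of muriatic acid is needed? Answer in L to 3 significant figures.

(a) Volume: 91.6 m³ = 91,600 L.
(a) Moles of NaHCO₃: 4,690 g ÷ 84 g/mol = 55.83 mol → 55.83 eq of alkalinity.
(a) As CaCO₃: 55.83 eq × 50 g/eq = 2792 g.
(a) Rise: 2792 g / 91,600 L × 1000 = 30.48 mg/L.

(b) Alkalinity to neutralize: (206 − 113) = 93 mg/L as CaCO₃ × 741,000 L = 68,910 g as CaCO₃.
(b) Equivalents of H⁺ required: 68,910 ÷ 50 g/eq = 1378 eq = 1378 mol HCl.
(b) Mass of HCl: 1378 × 36.5 = 50,310 g.
(b) Mass of 17.1% solution: 50,310 / 0.171 = 294,200 g.
(b) Volume: 294,200 g ÷ 1.13 g/mL = 260,300 mL.

(a) 30.5 ppm; (b) 260 L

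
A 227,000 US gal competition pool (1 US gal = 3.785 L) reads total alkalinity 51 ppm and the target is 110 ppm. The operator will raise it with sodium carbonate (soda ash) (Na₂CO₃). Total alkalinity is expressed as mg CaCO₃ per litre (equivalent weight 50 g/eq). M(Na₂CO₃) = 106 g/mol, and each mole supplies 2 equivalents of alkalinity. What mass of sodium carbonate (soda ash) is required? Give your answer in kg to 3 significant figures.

53.7 kg

Volume: 227,000 US gal × 3.785 L/gal = 859,195 L.
Alkalinity to add: (110 − 51) = 59 mg/L as CaCO₃ × 859,195 L = 50,690 g as CaCO₃.
Equivalents: 50,690 g ÷ 50 g/eq = 1014 eq.
Each mole of Na₂CO₃ supplies 2 eq, so 1014 / 2 = 506.9 mol.
Mass: 506.9 mol × 106 g/mol = 53,730 g.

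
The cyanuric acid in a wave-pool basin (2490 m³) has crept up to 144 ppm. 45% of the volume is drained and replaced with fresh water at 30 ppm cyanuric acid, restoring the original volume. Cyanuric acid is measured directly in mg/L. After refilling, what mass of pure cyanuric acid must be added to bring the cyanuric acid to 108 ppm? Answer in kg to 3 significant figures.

Volume: 2490 m³ = 2,490,000 L.
After draining 45% and refilling: 144 × 0.55 + 30 × 0.45 = 92.7 ppm.
Deficit to target: 108 − 92.7 = 15.3 mg/L.
Mass: 15.3 mg/L × 2,490,000 L = 38,100 g cyanuric acid.

38.1 kg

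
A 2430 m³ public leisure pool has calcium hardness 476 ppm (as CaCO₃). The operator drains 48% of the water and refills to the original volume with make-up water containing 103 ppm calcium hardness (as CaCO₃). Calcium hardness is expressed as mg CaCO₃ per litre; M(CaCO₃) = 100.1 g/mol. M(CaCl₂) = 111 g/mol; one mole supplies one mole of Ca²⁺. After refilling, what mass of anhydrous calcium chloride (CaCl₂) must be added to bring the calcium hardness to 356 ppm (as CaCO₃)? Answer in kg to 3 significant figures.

159 kg

Volume: 2430 m³ = 2,430,000 L.
After draining 48% and refilling: 476 × 0.52 + 103 × 0.48 = 296.96 ppm.
Deficit to target: 356 − 296.96 = 59.04 mg/L.
As CaCO₃: 59.04 mg/L × 2,430,000 L = 143,500 g; ÷ 100.1 = 1433 mol Ca²⁺.
Mass: 1433 × 111 = 159,100 g.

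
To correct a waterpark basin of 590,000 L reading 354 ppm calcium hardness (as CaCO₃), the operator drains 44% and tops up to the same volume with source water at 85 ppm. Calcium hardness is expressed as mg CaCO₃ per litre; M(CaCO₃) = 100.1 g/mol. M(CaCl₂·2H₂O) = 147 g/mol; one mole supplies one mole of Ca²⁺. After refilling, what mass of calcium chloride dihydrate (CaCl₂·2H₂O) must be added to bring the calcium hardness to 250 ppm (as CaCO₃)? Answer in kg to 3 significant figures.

After draining 44% and refilling: 354 × 0.56 + 85 × 0.44 = 235.64 ppm.
Deficit to target: 250 − 235.64 = 14.36 mg/L.
As CaCO₃: 14.36 mg/L × 590,000 L = 8472 g; ÷ 100.1 = 84.64 mol Ca²⁺.
Mass: 84.64 × 147 = 12,440 g.

12.4 kg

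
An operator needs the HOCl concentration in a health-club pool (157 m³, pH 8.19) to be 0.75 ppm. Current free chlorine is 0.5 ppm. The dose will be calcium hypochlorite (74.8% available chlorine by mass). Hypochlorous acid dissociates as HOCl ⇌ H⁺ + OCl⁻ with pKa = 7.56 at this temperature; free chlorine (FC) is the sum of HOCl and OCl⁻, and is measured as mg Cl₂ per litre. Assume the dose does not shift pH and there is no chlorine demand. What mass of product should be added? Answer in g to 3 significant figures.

724 g

Volume: 157 m³ = 157,000 L.
[OCl⁻]/[HOCl] = 10^(pH − pKa) = 10^(8.19 − 7.56) = 4.266; fraction as HOCl = 1/(1 + 4.266) = 0.1899.
Free chlorine required for 0.75 ppm HOCl: 0.75 / 0.1899 = 3.949 ppm.
FC to add: 3.949 − 0.5 = 3.449 mg/L as Cl₂.
Cl₂ equivalent: 3.449 mg/L × 157,000 L = 541.5 g.
Product at 74.8% available Cl: 541.5 / 0.748 = 724 g.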